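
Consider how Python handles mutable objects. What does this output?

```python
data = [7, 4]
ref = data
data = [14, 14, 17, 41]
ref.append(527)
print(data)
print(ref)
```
[14, 14, 17, 41]
[7, 4, 527]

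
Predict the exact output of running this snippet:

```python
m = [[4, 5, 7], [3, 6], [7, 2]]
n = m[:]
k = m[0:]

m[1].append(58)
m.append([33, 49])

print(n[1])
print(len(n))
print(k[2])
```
[3, 6, 58]
3
[7, 2]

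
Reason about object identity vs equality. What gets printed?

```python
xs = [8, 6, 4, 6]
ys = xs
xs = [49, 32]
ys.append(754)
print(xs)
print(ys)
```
[49, 32]
[8, 6, 4, 6, 754]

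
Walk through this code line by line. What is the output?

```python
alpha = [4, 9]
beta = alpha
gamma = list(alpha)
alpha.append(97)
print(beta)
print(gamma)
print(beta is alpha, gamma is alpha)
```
[4, 9, 97]
[4, 9]
True False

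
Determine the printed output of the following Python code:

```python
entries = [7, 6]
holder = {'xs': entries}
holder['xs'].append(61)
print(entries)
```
[7, 6, 61]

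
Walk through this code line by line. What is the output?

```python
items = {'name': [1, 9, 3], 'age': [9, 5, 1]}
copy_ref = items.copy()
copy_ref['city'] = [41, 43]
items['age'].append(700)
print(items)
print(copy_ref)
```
{'name': [1, 9, 3], 'age': [9, 5, 1, 700]}
{'name': [1, 9, 3], 'age': [9, 5, 1, 700], 'city': [41, 43]}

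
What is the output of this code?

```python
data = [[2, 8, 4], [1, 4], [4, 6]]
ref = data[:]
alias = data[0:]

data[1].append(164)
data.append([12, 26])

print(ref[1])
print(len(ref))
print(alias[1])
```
[1, 4, 164]
3
[1, 4, 164]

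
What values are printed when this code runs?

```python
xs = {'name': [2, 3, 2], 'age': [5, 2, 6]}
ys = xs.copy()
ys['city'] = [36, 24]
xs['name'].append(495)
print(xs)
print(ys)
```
{'name': [2, 3, 2, 495], 'age': [5, 2, 6]}
{'name': [2, 3, 2, 495], 'age': [5, 2, 6], 'city': [36, 24]}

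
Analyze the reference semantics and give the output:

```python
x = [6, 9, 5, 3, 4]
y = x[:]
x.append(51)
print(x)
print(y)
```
[6, 9, 5, 3, 4, 51]
[6, 9, 5, 3, 4]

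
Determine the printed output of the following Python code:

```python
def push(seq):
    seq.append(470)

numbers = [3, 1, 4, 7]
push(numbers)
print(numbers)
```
[3, 1, 4, 7, 470]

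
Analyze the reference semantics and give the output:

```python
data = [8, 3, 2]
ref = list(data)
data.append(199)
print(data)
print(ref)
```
[8, 3, 2, 199]
[8, 3, 2]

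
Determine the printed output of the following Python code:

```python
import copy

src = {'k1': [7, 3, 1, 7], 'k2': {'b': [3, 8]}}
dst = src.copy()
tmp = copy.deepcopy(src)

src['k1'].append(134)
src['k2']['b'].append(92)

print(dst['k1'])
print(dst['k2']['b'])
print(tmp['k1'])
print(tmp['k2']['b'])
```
[7, 3, 1, 7, 134]
[3, 8, 92]
[7, 3, 1, 7]
[3, 8]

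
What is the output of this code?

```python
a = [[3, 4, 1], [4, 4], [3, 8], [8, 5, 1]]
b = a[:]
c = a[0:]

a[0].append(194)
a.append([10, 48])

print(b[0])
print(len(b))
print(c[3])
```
[3, 4, 1, 194]
4
[8, 5, 1]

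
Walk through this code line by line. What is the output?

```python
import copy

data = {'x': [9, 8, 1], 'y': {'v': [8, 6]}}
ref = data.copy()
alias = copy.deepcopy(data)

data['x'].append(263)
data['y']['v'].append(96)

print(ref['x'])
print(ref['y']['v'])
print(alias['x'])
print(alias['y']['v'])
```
[9, 8, 1, 263]
[8, 6, 96]
[9, 8, 1]
[8, 6]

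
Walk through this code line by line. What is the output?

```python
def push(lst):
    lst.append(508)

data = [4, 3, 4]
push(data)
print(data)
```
[4, 3, 4, 508]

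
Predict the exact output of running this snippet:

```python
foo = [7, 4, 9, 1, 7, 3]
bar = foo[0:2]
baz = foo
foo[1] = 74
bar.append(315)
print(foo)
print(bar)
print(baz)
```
[7, 74, 9, 1, 7, 3]
[7, 4, 315]
[7, 74, 9, 1, 7, 3]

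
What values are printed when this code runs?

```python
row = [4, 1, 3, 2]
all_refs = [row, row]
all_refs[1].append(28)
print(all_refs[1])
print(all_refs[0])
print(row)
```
[4, 1, 3, 2, 28]
[4, 1, 3, 2, 28]
[4, 1, 3, 2, 28]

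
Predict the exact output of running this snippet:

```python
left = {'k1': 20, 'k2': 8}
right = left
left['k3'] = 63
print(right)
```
{'k1': 20, 'k2': 8, 'k3': 63}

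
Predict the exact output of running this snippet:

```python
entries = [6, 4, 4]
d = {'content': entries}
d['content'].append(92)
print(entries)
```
[6, 4, 4, 92]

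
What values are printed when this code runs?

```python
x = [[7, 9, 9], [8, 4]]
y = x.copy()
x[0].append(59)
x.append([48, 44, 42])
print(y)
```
[[7, 9, 9, 59], [8, 4]]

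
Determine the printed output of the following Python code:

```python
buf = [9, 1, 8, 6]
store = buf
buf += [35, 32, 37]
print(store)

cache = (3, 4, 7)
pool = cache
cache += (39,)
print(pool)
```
[9, 1, 8, 6, 35, 32, 37]
(3, 4, 7)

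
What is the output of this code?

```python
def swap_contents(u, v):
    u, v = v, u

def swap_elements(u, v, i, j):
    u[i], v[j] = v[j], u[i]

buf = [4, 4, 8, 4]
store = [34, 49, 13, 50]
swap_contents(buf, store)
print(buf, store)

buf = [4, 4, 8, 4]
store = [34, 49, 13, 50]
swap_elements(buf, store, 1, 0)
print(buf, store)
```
[4, 4, 8, 4] [34, 49, 13, 50]
[4, 34, 8, 4] [4, 49, 13, 50]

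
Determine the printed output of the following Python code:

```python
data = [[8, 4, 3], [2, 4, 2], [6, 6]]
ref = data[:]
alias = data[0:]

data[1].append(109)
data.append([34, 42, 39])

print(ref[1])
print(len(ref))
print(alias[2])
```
[2, 4, 2, 109]
3
[6, 6]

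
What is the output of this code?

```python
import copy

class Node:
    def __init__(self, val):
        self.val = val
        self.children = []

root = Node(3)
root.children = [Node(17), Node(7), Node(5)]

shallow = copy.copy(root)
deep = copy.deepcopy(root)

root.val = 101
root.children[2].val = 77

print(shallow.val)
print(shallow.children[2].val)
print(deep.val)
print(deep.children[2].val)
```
3
77
3
5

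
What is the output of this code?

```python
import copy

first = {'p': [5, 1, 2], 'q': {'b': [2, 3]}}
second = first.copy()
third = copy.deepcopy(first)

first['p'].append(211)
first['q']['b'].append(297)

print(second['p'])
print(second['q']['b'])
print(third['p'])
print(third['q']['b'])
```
[5, 1, 2, 211]
[2, 3, 297]
[5, 1, 2]
[2, 3]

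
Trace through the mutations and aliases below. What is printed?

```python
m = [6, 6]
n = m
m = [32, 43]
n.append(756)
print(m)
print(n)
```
[32, 43]
[6, 6, 756]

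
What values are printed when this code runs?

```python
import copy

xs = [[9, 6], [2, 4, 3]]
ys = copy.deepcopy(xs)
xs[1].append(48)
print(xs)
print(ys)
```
[[9, 6], [2, 4, 3, 48]]
[[9, 6], [2, 4, 3]]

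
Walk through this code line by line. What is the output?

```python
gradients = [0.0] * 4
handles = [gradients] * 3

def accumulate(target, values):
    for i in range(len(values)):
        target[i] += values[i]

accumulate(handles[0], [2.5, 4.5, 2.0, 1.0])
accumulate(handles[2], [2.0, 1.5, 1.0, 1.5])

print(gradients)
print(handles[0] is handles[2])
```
[4.5, 6.0, 3.0, 2.5]
True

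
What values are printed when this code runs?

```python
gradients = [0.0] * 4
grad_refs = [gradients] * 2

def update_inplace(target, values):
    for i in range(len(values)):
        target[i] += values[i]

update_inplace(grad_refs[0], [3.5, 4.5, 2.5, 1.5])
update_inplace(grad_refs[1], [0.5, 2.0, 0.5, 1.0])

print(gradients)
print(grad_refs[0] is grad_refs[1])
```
[4.0, 6.5, 3.0, 2.5]
True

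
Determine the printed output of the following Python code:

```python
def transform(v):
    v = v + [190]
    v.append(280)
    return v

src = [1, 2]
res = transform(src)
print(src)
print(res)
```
[1, 2]
[1, 2, 190, 280]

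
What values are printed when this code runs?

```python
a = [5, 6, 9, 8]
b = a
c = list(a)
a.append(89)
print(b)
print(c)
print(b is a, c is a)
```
[5, 6, 9, 8, 89]
[5, 6, 9, 8]
True False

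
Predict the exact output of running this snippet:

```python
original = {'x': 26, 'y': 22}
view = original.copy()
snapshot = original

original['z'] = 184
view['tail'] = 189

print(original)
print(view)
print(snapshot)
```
{'x': 26, 'y': 22, 'z': 184}
{'x': 26, 'y': 22, 'tail': 189}
{'x': 26, 'y': 22, 'z': 184}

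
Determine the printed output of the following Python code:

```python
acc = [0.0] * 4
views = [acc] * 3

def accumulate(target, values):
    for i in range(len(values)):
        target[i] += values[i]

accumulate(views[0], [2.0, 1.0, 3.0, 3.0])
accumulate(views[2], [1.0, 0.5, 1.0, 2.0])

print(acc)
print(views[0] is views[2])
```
[3.0, 1.5, 4.0, 5.0]
True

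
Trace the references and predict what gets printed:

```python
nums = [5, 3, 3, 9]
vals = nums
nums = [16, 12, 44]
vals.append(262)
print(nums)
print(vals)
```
[16, 12, 44]
[5, 3, 3, 9, 262]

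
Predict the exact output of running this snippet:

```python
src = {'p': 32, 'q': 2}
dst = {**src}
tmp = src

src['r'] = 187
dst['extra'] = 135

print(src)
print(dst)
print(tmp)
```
{'p': 32, 'q': 2, 'r': 187}
{'p': 32, 'q': 2, 'extra': 135}
{'p': 32, 'q': 2, 'r': 187}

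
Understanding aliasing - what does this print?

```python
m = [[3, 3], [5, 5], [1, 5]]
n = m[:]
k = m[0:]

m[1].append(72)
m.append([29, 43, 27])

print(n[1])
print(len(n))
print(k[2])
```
[5, 5, 72]
3
[1, 5]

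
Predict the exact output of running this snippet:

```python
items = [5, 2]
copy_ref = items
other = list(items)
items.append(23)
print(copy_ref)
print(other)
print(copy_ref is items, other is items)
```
[5, 2, 23]
[5, 2]
True False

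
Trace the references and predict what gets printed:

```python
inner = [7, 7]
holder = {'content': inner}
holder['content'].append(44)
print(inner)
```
[7, 7, 44]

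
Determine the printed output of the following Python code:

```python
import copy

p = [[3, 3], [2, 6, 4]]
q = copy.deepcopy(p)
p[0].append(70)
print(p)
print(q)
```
[[3, 3, 70], [2, 6, 4]]
[[3, 3], [2, 6, 4]]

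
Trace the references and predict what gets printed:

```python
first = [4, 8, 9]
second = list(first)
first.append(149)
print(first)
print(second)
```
[4, 8, 9, 149]
[4, 8, 9]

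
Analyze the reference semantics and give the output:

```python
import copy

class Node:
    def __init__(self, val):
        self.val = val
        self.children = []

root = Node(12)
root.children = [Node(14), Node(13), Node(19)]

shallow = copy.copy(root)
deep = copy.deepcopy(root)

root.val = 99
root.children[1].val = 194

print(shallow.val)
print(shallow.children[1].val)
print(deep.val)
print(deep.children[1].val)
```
12
194
12
13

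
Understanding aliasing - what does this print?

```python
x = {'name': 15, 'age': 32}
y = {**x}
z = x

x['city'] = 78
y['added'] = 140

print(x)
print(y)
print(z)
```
{'name': 15, 'age': 32, 'city': 78}
{'name': 15, 'age': 32, 'added': 140}
{'name': 15, 'age': 32, 'city': 78}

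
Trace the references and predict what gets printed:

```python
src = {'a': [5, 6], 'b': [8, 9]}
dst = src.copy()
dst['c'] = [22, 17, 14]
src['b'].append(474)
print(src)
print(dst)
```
{'a': [5, 6], 'b': [8, 9, 474]}
{'a': [5, 6], 'b': [8, 9, 474], 'c': [22, 17, 14]}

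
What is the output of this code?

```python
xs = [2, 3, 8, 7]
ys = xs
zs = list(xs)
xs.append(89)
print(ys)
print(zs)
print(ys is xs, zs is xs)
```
[2, 3, 8, 7, 89]
[2, 3, 8, 7]
True False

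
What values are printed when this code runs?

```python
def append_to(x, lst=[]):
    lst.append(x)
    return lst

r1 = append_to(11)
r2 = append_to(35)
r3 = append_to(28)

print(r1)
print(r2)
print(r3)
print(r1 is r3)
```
[11, 35, 28]
[11, 35, 28]
[11, 35, 28]
True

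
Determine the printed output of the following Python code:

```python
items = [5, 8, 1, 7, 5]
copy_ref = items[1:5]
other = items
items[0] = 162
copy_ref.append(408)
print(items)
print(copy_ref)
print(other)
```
[162, 8, 1, 7, 5]
[8, 1, 7, 5, 408]
[162, 8, 1, 7, 5]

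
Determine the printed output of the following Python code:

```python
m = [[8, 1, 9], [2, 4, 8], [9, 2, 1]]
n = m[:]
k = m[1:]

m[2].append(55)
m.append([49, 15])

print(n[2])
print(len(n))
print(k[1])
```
[9, 2, 1, 55]
3
[9, 2, 1, 55]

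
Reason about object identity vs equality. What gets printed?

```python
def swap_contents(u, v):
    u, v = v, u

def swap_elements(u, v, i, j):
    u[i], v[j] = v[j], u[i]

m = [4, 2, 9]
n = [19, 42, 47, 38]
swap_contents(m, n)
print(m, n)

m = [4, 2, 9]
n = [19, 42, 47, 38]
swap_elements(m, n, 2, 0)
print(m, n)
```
[4, 2, 9] [19, 42, 47, 38]
[4, 2, 19] [9, 42, 47, 38]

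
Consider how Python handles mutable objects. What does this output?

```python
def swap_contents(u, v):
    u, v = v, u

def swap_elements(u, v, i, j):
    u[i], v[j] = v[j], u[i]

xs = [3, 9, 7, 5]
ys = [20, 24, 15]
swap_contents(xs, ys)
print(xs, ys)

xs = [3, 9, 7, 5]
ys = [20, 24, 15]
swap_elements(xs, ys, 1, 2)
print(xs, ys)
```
[3, 9, 7, 5] [20, 24, 15]
[3, 15, 7, 5] [20, 24, 9]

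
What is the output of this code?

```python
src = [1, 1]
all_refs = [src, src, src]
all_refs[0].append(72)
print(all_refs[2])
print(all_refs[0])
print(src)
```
[1, 1, 72]
[1, 1, 72]
[1, 1, 72]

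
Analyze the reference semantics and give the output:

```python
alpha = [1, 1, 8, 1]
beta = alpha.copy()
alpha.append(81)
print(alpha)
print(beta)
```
[1, 1, 8, 1, 81]
[1, 1, 8, 1]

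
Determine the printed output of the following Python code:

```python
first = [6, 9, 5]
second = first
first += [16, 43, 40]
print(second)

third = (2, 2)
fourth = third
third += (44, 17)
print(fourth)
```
[6, 9, 5, 16, 43, 40]
(2, 2)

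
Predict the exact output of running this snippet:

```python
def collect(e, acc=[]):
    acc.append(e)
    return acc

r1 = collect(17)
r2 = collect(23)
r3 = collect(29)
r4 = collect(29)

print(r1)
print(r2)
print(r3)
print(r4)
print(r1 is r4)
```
[17, 23, 29, 29]
[17, 23, 29, 29]
[17, 23, 29, 29]
[17, 23, 29, 29]
True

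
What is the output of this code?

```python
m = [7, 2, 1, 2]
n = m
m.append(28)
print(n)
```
[7, 2, 1, 2, 28]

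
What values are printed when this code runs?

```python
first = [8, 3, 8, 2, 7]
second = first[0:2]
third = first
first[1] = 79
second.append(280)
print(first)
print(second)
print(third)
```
[8, 79, 8, 2, 7]
[8, 3, 280]
[8, 79, 8, 2, 7]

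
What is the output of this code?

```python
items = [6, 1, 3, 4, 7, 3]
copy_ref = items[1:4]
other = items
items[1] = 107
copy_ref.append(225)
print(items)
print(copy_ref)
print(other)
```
[6, 107, 3, 4, 7, 3]
[1, 3, 4, 225]
[6, 107, 3, 4, 7, 3]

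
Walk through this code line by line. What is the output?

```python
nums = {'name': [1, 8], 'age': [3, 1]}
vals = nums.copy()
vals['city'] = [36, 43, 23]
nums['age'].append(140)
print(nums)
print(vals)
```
{'name': [1, 8], 'age': [3, 1, 140]}
{'name': [1, 8], 'age': [3, 1, 140], 'city': [36, 43, 23]}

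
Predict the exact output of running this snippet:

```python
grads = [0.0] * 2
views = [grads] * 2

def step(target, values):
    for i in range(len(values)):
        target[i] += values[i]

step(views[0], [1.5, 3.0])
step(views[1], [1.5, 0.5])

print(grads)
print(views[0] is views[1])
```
[3.0, 3.5]
True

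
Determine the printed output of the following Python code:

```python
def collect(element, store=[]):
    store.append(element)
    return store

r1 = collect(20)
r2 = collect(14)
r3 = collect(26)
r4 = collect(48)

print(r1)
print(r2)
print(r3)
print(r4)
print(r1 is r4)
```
[20, 14, 26, 48]
[20, 14, 26, 48]
[20, 14, 26, 48]
[20, 14, 26, 48]
True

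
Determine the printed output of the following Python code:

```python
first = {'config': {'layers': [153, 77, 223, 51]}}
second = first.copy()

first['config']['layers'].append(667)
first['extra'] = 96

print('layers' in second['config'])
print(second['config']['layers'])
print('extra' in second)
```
True
[153, 77, 223, 51, 667]
False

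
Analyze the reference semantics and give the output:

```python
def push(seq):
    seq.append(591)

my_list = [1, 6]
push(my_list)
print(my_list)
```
[1, 6, 591]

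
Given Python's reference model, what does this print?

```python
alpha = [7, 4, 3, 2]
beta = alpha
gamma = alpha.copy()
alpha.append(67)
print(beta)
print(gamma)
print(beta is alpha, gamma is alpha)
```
[7, 4, 3, 2, 67]
[7, 4, 3, 2]
True False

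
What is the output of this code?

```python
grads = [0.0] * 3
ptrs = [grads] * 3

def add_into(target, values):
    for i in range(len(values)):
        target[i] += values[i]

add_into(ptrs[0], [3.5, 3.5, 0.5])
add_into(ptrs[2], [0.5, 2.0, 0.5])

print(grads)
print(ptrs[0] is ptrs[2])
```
[4.0, 5.5, 1.0]
True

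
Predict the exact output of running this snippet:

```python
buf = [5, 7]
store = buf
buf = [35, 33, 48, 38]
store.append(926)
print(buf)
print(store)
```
[35, 33, 48, 38]
[5, 7, 926]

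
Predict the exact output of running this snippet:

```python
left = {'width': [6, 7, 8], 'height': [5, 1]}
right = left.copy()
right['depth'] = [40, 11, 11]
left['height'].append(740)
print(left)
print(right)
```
{'width': [6, 7, 8], 'height': [5, 1, 740]}
{'width': [6, 7, 8], 'height': [5, 1, 740], 'depth': [40, 11, 11]}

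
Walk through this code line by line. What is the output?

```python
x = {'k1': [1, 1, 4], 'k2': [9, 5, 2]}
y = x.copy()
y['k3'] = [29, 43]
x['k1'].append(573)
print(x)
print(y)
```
{'k1': [1, 1, 4, 573], 'k2': [9, 5, 2]}
{'k1': [1, 1, 4, 573], 'k2': [9, 5, 2], 'k3': [29, 43]}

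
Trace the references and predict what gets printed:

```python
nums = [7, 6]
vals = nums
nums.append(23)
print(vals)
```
[7, 6, 23]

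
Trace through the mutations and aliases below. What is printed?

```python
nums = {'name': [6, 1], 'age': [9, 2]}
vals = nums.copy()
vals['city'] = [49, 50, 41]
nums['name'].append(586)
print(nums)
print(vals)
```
{'name': [6, 1, 586], 'age': [9, 2]}
{'name': [6, 1, 586], 'age': [9, 2], 'city': [49, 50, 41]}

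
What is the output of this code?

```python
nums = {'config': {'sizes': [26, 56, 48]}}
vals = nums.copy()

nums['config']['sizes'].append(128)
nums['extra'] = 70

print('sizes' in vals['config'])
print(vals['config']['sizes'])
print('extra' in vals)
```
True
[26, 56, 48, 128]
False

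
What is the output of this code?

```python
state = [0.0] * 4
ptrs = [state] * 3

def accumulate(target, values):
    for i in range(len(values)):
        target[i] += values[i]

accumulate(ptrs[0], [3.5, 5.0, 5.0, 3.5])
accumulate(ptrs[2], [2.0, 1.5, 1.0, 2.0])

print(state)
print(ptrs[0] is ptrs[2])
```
[5.5, 6.5, 6.0, 5.5]
True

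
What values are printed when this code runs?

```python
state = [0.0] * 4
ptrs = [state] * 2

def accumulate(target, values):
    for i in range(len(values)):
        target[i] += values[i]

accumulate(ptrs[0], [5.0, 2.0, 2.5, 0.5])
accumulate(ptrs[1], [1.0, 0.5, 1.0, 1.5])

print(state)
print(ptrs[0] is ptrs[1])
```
[6.0, 2.5, 3.5, 2.0]
True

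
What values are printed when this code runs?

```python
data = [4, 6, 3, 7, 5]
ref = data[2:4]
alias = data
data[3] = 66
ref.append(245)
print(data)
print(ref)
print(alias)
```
[4, 6, 3, 66, 5]
[3, 7, 245]
[4, 6, 3, 66, 5]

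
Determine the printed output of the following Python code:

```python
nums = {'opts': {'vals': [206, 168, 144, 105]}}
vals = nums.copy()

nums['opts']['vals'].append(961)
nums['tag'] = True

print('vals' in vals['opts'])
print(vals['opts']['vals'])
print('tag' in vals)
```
True
[206, 168, 144, 105, 961]
False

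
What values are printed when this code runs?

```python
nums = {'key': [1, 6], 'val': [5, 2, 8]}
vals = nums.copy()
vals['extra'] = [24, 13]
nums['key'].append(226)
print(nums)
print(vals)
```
{'key': [1, 6, 226], 'val': [5, 2, 8]}
{'key': [1, 6, 226], 'val': [5, 2, 8], 'extra': [24, 13]}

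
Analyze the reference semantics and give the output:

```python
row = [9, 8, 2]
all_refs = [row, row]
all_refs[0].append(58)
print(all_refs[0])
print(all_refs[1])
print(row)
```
[9, 8, 2, 58]
[9, 8, 2, 58]
[9, 8, 2, 58]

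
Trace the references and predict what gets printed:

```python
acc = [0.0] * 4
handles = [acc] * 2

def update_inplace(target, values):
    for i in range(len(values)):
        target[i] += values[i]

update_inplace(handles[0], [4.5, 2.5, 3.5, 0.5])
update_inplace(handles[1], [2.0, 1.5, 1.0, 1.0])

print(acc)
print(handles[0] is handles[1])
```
[6.5, 4.0, 4.5, 1.5]
True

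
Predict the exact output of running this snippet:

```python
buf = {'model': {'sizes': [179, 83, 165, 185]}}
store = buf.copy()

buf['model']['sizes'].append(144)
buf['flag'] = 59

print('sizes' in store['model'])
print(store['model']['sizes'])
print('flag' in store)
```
True
[179, 83, 165, 185, 144]
False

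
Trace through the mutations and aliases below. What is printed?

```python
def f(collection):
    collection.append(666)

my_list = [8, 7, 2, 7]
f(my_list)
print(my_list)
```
[8, 7, 2, 7, 666]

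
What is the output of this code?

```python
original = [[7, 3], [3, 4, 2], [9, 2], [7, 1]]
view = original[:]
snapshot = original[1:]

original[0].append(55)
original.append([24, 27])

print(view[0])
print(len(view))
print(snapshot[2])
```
[7, 3, 55]
4
[7, 1]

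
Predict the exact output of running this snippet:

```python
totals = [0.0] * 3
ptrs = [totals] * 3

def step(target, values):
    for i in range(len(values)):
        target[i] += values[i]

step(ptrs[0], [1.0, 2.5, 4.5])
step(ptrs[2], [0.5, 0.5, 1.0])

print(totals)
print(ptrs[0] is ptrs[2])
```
[1.5, 3.0, 5.5]
True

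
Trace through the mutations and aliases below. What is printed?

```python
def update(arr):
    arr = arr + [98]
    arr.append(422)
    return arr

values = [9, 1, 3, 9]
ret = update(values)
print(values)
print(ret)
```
[9, 1, 3, 9]
[9, 1, 3, 9, 98, 422]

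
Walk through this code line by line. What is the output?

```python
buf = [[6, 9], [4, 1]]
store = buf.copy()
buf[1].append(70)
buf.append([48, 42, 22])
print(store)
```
[[6, 9], [4, 1, 70]]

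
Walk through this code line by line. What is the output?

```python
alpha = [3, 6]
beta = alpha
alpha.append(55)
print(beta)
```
[3, 6, 55]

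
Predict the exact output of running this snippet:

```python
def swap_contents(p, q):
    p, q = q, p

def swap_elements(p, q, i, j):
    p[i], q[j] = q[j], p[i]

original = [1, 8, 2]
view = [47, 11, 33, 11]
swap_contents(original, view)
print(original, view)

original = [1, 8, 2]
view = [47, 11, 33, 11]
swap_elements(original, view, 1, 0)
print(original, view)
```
[1, 8, 2] [47, 11, 33, 11]
[1, 47, 2] [8, 11, 33, 11]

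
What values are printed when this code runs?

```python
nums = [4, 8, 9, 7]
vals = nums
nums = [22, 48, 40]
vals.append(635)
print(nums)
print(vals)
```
[22, 48, 40]
[4, 8, 9, 7, 635]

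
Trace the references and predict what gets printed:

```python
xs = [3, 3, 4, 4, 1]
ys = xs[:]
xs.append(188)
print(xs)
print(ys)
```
[3, 3, 4, 4, 1, 188]
[3, 3, 4, 4, 1]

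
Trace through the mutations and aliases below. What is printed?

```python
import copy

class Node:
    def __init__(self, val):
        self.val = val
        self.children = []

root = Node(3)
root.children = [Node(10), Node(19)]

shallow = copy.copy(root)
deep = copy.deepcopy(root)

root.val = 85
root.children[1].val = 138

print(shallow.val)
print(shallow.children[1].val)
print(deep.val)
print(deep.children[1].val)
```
3
138
3
19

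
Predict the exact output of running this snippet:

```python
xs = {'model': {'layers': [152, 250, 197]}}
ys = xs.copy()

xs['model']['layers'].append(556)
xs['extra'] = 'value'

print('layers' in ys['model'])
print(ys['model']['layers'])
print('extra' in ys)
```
True
[152, 250, 197, 556]
False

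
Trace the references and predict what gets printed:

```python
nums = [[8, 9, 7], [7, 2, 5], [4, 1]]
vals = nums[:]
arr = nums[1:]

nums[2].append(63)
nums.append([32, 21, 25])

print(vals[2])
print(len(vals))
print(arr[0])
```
[4, 1, 63]
3
[7, 2, 5]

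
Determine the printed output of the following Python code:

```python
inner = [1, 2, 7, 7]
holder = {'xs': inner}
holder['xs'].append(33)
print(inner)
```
[1, 2, 7, 7, 33]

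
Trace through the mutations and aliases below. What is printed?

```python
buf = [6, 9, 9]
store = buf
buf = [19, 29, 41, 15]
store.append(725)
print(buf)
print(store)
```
[19, 29, 41, 15]
[6, 9, 9, 725]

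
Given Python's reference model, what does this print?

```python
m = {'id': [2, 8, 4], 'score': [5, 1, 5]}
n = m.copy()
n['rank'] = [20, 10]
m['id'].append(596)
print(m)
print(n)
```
{'id': [2, 8, 4, 596], 'score': [5, 1, 5]}
{'id': [2, 8, 4, 596], 'score': [5, 1, 5], 'rank': [20, 10]}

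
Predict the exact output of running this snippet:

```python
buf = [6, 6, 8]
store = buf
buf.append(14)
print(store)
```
[6, 6, 8, 14]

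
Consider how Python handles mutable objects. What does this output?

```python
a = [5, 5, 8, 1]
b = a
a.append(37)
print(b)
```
[5, 5, 8, 1, 37]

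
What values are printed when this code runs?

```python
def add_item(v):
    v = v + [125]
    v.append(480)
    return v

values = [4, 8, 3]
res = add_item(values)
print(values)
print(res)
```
[4, 8, 3]
[4, 8, 3, 125, 480]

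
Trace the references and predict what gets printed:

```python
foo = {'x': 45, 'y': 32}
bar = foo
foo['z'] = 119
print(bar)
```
{'x': 45, 'y': 32, 'z': 119}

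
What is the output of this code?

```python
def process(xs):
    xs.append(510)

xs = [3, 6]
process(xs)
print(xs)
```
[3, 6, 510]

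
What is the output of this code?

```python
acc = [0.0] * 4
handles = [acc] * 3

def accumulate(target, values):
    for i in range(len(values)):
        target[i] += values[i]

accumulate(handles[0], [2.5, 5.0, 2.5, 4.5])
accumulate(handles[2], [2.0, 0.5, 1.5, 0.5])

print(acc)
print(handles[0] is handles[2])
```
[4.5, 5.5, 4.0, 5.0]
True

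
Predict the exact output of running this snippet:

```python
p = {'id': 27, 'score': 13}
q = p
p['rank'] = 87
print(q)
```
{'id': 27, 'score': 13, 'rank': 87}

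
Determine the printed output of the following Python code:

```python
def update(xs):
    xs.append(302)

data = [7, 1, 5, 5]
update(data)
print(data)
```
[7, 1, 5, 5, 302]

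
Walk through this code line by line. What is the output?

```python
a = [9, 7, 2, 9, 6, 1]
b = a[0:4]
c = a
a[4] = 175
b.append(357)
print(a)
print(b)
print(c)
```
[9, 7, 2, 9, 175, 1]
[9, 7, 2, 9, 357]
[9, 7, 2, 9, 175, 1]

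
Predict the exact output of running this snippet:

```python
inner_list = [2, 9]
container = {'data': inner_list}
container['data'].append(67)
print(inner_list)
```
[2, 9, 67]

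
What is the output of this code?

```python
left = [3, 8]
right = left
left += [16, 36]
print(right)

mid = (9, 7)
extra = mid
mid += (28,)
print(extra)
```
[3, 8, 16, 36]
(9, 7)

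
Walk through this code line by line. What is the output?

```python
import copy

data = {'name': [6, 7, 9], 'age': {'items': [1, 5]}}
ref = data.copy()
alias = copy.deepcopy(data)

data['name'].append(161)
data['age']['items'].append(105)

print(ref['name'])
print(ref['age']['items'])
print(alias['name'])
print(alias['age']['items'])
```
[6, 7, 9, 161]
[1, 5, 105]
[6, 7, 9]
[1, 5]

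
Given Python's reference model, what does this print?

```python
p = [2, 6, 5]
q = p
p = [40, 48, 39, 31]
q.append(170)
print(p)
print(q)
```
[40, 48, 39, 31]
[2, 6, 5, 170]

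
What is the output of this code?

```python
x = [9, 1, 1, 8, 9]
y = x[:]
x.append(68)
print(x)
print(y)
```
[9, 1, 1, 8, 9, 68]
[9, 1, 1, 8, 9]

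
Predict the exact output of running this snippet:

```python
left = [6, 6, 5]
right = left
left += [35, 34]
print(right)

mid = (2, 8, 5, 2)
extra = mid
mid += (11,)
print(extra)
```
[6, 6, 5, 35, 34]
(2, 8, 5, 2)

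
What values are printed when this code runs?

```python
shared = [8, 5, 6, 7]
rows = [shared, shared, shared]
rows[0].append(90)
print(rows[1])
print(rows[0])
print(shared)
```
[8, 5, 6, 7, 90]
[8, 5, 6, 7, 90]
[8, 5, 6, 7, 90]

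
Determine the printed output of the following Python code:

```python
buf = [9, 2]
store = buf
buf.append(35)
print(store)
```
[9, 2, 35]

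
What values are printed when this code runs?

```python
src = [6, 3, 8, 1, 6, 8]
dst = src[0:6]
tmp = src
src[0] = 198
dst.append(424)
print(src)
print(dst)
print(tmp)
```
[198, 3, 8, 1, 6, 8]
[6, 3, 8, 1, 6, 8, 424]
[198, 3, 8, 1, 6, 8]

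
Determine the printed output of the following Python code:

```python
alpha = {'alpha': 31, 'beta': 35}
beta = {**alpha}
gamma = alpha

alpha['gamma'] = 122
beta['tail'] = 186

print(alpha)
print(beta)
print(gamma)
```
{'alpha': 31, 'beta': 35, 'gamma': 122}
{'alpha': 31, 'beta': 35, 'tail': 186}
{'alpha': 31, 'beta': 35, 'gamma': 122}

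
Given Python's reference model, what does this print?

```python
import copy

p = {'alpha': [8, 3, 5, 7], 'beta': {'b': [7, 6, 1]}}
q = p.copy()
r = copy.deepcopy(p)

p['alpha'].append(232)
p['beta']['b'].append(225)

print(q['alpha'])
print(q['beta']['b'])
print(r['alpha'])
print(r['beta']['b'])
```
[8, 3, 5, 7, 232]
[7, 6, 1, 225]
[8, 3, 5, 7]
[7, 6, 1]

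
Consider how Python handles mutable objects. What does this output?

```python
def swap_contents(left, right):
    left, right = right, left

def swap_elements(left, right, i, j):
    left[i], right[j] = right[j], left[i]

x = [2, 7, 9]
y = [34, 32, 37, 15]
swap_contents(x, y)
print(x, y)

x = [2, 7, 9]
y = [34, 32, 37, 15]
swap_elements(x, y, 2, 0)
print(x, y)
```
[2, 7, 9] [34, 32, 37, 15]
[2, 7, 34] [9, 32, 37, 15]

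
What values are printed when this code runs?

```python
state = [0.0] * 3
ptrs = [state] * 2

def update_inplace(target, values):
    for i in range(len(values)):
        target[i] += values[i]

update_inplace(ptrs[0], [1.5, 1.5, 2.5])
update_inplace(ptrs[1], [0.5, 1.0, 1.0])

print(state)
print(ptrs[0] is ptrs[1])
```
[2.0, 2.5, 3.5]
True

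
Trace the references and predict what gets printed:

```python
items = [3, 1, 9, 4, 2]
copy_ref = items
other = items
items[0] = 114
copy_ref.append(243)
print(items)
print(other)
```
[114, 1, 9, 4, 2, 243]
[114, 1, 9, 4, 2, 243]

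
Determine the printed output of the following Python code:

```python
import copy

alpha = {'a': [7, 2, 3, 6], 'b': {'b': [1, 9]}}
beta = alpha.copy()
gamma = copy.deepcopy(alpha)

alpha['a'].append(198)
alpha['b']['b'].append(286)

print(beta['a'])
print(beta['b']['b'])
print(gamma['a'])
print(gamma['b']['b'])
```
[7, 2, 3, 6, 198]
[1, 9, 286]
[7, 2, 3, 6]
[1, 9]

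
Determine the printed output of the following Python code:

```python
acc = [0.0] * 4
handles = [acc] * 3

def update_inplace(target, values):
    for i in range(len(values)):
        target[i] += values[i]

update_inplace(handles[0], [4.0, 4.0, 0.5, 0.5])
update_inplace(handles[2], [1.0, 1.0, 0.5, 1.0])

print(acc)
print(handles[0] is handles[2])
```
[5.0, 5.0, 1.0, 1.5]
True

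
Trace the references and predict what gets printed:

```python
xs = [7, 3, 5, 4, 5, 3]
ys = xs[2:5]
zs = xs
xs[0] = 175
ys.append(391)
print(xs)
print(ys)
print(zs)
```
[175, 3, 5, 4, 5, 3]
[5, 4, 5, 391]
[175, 3, 5, 4, 5, 3]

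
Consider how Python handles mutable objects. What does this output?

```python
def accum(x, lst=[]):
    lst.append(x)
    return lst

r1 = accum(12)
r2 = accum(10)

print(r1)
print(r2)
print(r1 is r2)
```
[12, 10]
[12, 10]
True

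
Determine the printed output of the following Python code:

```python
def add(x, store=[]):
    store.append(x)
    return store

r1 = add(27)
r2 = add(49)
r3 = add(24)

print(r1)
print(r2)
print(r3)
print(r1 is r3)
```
[27, 49, 24]
[27, 49, 24]
[27, 49, 24]
True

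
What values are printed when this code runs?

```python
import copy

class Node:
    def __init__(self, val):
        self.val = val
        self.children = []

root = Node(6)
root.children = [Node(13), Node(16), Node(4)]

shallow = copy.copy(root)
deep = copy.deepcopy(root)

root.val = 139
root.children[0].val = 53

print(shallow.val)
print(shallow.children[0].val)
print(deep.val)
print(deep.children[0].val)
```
6
53
6
13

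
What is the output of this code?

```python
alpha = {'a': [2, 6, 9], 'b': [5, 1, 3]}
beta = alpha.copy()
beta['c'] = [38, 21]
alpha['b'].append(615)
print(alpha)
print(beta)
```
{'a': [2, 6, 9], 'b': [5, 1, 3, 615]}
{'a': [2, 6, 9], 'b': [5, 1, 3, 615], 'c': [38, 21]}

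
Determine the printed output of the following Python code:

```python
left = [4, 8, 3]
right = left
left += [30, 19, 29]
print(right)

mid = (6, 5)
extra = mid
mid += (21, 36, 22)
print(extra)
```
[4, 8, 3, 30, 19, 29]
(6, 5)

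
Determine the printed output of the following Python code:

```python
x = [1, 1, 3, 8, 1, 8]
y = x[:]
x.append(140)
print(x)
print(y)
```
[1, 1, 3, 8, 1, 8, 140]
[1, 1, 3, 8, 1, 8]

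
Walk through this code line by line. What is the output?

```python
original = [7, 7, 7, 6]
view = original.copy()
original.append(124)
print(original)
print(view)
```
[7, 7, 7, 6, 124]
[7, 7, 7, 6]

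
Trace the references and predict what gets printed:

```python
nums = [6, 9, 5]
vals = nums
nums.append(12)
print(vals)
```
[6, 9, 5, 12]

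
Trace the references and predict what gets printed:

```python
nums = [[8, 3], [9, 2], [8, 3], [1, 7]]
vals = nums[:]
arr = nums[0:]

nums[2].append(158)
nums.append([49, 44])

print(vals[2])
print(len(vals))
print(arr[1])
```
[8, 3, 158]
4
[9, 2]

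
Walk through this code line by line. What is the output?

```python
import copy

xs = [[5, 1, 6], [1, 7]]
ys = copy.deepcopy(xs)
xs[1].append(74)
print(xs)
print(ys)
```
[[5, 1, 6], [1, 7, 74]]
[[5, 1, 6], [1, 7]]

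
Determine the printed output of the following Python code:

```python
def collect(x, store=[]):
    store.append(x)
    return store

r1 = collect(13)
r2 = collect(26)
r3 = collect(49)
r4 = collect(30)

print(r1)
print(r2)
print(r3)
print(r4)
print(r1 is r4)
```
[13, 26, 49, 30]
[13, 26, 49, 30]
[13, 26, 49, 30]
[13, 26, 49, 30]
True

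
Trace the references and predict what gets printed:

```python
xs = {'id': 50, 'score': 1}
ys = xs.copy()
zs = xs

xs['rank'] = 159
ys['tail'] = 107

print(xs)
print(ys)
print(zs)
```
{'id': 50, 'score': 1, 'rank': 159}
{'id': 50, 'score': 1, 'tail': 107}
{'id': 50, 'score': 1, 'rank': 159}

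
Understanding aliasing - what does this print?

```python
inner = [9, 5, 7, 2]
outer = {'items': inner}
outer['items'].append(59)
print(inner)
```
[9, 5, 7, 2, 59]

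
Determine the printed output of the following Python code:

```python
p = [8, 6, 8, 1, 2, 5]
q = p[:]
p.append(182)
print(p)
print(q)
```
[8, 6, 8, 1, 2, 5, 182]
[8, 6, 8, 1, 2, 5]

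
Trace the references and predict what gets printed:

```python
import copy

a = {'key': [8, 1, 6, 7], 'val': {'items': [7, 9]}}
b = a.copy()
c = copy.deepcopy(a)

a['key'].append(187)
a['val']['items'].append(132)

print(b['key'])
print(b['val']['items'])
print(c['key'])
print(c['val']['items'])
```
[8, 1, 6, 7, 187]
[7, 9, 132]
[8, 1, 6, 7]
[7, 9]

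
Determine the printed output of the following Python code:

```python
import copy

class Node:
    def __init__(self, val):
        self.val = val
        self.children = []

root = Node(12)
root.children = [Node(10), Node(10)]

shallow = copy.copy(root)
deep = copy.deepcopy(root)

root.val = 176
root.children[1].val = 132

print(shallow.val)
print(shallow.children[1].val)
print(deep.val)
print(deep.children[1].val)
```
12
132
12
10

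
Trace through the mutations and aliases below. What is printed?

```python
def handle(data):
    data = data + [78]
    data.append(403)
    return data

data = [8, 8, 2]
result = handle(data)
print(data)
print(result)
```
[8, 8, 2]
[8, 8, 2, 78, 403]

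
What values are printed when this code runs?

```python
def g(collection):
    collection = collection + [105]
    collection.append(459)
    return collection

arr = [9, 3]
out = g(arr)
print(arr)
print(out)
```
[9, 3]
[9, 3, 105, 459]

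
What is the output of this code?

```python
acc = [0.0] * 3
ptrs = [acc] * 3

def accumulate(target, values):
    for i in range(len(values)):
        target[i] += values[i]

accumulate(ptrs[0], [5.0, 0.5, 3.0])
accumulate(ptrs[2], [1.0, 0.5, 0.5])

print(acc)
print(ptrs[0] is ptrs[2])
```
[6.0, 1.0, 3.5]
True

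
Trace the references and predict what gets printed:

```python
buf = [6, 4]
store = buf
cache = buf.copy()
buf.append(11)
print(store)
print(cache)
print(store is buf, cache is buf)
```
[6, 4, 11]
[6, 4]
True False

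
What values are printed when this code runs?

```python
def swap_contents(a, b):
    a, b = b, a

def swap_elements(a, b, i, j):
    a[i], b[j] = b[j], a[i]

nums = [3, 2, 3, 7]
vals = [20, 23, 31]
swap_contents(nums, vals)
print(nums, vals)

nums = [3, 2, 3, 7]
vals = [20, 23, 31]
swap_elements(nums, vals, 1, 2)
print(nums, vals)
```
[3, 2, 3, 7] [20, 23, 31]
[3, 31, 3, 7] [20, 23, 2]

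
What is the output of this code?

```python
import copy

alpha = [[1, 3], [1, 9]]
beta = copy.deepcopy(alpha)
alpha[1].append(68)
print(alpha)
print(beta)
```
[[1, 3], [1, 9, 68]]
[[1, 3], [1, 9]]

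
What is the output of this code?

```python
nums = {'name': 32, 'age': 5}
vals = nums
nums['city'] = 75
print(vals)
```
{'name': 32, 'age': 5, 'city': 75}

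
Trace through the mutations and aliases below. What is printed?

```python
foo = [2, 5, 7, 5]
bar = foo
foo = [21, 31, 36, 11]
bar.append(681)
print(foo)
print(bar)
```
[21, 31, 36, 11]
[2, 5, 7, 5, 681]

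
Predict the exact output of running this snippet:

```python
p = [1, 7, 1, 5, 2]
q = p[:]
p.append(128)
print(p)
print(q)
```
[1, 7, 1, 5, 2, 128]
[1, 7, 1, 5, 2]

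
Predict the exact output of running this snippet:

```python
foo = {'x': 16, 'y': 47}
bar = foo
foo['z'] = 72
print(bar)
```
{'x': 16, 'y': 47, 'z': 72}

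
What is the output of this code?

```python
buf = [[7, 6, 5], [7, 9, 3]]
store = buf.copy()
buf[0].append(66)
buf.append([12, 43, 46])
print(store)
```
[[7, 6, 5, 66], [7, 9, 3]]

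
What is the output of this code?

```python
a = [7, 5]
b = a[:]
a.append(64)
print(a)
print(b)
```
[7, 5, 64]
[7, 5]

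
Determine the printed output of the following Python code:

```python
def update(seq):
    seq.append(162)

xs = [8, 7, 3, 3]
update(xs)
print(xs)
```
[8, 7, 3, 3, 162]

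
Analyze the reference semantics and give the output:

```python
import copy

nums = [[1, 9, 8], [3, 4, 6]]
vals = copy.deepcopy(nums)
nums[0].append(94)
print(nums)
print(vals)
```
[[1, 9, 8, 94], [3, 4, 6]]
[[1, 9, 8], [3, 4, 6]]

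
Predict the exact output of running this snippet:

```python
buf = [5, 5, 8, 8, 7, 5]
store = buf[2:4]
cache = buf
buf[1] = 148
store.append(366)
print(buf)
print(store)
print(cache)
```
[5, 148, 8, 8, 7, 5]
[8, 8, 366]
[5, 148, 8, 8, 7, 5]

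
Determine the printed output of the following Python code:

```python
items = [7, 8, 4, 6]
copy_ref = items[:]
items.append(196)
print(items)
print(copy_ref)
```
[7, 8, 4, 6, 196]
[7, 8, 4, 6]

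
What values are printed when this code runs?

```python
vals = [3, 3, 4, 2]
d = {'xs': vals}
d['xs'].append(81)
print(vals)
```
[3, 3, 4, 2, 81]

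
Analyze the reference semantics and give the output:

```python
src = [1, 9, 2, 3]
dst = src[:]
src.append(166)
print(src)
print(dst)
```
[1, 9, 2, 3, 166]
[1, 9, 2, 3]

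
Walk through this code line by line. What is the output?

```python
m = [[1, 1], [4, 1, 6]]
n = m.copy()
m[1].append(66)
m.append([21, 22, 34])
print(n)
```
[[1, 1], [4, 1, 6, 66]]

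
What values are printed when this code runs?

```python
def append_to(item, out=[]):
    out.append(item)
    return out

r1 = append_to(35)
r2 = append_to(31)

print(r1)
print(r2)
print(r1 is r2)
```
[35, 31]
[35, 31]
True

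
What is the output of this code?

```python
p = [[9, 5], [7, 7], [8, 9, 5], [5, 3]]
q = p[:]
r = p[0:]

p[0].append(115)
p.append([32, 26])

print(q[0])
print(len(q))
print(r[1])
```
[9, 5, 115]
4
[7, 7]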